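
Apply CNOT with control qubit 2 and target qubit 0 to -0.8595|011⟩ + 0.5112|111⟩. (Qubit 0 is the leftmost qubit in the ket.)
0.5112|011⟩ - 0.8595|111⟩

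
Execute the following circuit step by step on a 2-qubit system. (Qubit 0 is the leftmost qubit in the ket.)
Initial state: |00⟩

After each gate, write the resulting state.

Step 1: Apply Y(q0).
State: i|10⟩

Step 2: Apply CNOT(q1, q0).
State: i|10⟩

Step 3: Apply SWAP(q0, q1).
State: i|01⟩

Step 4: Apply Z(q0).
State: i|01⟩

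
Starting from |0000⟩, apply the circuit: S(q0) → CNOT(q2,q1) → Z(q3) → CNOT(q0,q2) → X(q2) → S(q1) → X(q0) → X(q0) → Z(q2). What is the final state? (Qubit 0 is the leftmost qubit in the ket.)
-|0010⟩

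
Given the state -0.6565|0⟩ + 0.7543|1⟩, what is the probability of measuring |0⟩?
0.431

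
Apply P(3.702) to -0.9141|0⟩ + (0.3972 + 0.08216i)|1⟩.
-0.9141|0⟩ + (-0.2928 - 0.2807i)|1⟩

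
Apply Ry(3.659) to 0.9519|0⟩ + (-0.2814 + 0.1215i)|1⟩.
(0.02851 - 0.1175i)|0⟩ + (0.9922 - 0.03108i)|1⟩

Ry(3.659) = [[cos(θ/2), −sin(θ/2)], [sin(θ/2), cos(θ/2)]]; θ = 3.659, cos(θ/2) ≈ -0.255828, sin(θ/2) ≈ 0.966722.
With a = amp(|0⟩) = 0.9519 and b = amp(|1⟩) = (-0.2814 + 0.1215i):
new amp(|0⟩) = (-0.255828)·a + (-0.966722)·b = (0.02851 - 0.1175i)
new amp(|1⟩) = (0.966722)·a + (-0.255828)·b = (0.9922 - 0.03108i)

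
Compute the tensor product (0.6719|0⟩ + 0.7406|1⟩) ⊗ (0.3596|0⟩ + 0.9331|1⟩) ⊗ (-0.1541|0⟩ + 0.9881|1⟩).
-0.03723|000⟩ + 0.2387|001⟩ - 0.09661|010⟩ + 0.6195|011⟩ - 0.04104|100⟩ + 0.2632|101⟩ - 0.1065|110⟩ + 0.6828|111⟩

amp(|b₁b₂…⟩) = product of the factor amplitudes for bits b₁, b₂, …; only kets whose every factor amplitude is nonzero survive.
|000⟩: (0.6719)(0.3596)(-0.1541) = -0.03723
|001⟩: (0.6719)(0.3596)(0.9881) = 0.2387
|010⟩: (0.6719)(0.9331)(-0.1541) = -0.09661
|011⟩: (0.6719)(0.9331)(0.9881) = 0.6195
|100⟩: (0.7406)(0.3596)(-0.1541) = -0.04104
|101⟩: (0.7406)(0.3596)(0.9881) = 0.2632
|110⟩: (0.7406)(0.9331)(-0.1541) = -0.1065
|111⟩: (0.7406)(0.9331)(0.9881) = 0.6828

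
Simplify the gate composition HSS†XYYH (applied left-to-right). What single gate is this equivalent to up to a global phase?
Z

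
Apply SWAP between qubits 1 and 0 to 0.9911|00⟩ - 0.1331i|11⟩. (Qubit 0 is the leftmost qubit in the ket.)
0.9911|00⟩ - 0.1331i|11⟩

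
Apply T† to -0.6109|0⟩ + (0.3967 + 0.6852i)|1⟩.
-0.6109|0⟩ + (0.765 + 0.204i)|1⟩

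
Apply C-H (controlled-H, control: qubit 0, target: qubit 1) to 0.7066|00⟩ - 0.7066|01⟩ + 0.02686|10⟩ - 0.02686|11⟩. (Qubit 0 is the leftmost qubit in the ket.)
0.7066|00⟩ - 0.7066|01⟩ + 0.03799|11⟩

C-H leaves the control-|0⟩ kets |00⟩, |01⟩ unchanged and applies H to qubit 1 on the control-|1⟩ pair (|10⟩, |11⟩).
H = [[1/√2, 1/√2], [1/√2, -1/√2]].
With a = amp(|10⟩) = 0.02686 and b = amp(|11⟩) = -0.02686:
new amp(|10⟩) = (1/√2)·a + (1/√2)·b = 0
new amp(|11⟩) = (1/√2)·a + (-1/√2)·b = 0.03799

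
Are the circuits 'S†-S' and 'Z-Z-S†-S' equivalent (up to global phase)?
Yes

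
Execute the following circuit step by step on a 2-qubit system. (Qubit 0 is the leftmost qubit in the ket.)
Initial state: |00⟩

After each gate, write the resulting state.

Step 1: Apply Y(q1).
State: i|01⟩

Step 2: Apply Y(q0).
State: -|11⟩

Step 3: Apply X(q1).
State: -|10⟩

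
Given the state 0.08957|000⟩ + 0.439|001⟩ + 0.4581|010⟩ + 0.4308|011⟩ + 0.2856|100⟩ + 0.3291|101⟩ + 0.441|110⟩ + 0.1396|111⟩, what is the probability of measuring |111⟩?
0.01949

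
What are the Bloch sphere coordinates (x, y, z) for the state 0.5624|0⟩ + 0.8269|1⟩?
(0.9301, 0, -0.3675)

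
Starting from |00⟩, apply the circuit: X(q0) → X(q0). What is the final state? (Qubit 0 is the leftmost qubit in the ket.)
|00⟩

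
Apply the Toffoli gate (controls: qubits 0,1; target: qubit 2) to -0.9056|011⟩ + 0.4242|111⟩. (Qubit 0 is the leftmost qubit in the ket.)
-0.9056|011⟩ + 0.4242|110⟩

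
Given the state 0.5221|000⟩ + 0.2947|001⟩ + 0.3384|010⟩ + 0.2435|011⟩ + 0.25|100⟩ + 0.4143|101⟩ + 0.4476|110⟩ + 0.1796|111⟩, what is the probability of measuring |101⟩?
0.1716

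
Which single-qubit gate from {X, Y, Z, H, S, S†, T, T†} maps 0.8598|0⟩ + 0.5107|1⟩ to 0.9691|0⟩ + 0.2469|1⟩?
H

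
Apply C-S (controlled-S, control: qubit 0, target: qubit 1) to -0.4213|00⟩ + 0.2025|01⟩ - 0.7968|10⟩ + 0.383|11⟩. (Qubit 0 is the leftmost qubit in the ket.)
-0.4213|00⟩ + 0.2025|01⟩ - 0.7968|10⟩ + 0.383i|11⟩

C-S leaves the control-|0⟩ kets |00⟩, |01⟩ unchanged and applies S to qubit 1 on the control-|1⟩ pair (|10⟩, |11⟩).
S = [[1, 0], [0, i]].
With a = amp(|10⟩) = -0.7968 and b = amp(|11⟩) = 0.383:
new amp(|10⟩) = (1)·a = -0.7968
new amp(|11⟩) = (i)·b = 0.383i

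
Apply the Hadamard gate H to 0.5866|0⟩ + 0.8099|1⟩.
0.9875|0⟩ - 0.1579|1⟩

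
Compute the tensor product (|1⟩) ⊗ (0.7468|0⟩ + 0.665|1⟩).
0.7468|10⟩ + 0.665|11⟩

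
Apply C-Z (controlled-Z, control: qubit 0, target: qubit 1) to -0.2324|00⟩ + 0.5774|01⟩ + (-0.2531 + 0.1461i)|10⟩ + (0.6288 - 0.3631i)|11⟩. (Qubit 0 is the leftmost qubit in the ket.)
-0.2324|00⟩ + 0.5774|01⟩ + (-0.2531 + 0.1461i)|10⟩ + (-0.6288 + 0.3631i)|11⟩

C-Z leaves the control-|0⟩ kets |00⟩, |01⟩ unchanged and applies Z to qubit 1 on the control-|1⟩ pair (|10⟩, |11⟩).
Z = [[1, 0], [0, -1]].
With a = amp(|10⟩) = (-0.2531 + 0.1461i) and b = amp(|11⟩) = (0.6288 - 0.3631i):
new amp(|10⟩) = (1)·a = (-0.2531 + 0.1461i)
new amp(|11⟩) = (-1)·b = (-0.6288 + 0.3631i)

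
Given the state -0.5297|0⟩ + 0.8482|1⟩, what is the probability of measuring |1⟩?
0.7194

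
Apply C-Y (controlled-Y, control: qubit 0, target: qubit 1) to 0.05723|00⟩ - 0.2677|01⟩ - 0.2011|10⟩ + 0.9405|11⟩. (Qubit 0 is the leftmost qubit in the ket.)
0.05723|00⟩ - 0.2677|01⟩ - 0.9405i|10⟩ - 0.2011i|11⟩

C-Y leaves the control-|0⟩ kets |00⟩, |01⟩ unchanged and applies Y to qubit 1 on the control-|1⟩ pair (|10⟩, |11⟩).
Y = [[0, -i], [i, 0]].
With a = amp(|10⟩) = -0.2011 and b = amp(|11⟩) = 0.9405:
new amp(|10⟩) = (-i)·b = -0.9405i
new amp(|11⟩) = (i)·a = -0.2011i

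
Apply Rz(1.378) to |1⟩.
(0.7719 + 0.6358i)|1⟩

Rz(1.378) = [[e^(−iθ/2), 0], [0, e^(iθ/2)]] with e^(±iθ/2) = cos(θ/2) ± i·sin(θ/2); θ = 1.378, cos(θ/2) ≈ 0.771882, sin(θ/2) ≈ 0.635766.
With a = amp(|0⟩) = 0 and b = amp(|1⟩) = 1:
new amp(|0⟩) = (0.771882 - 0.635766i)·a = 0
new amp(|1⟩) = (0.771882 + 0.635766i)·b = (0.7719 + 0.6358i)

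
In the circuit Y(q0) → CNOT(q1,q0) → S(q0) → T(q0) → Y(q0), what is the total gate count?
5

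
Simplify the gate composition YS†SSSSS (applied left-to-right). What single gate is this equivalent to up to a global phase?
Y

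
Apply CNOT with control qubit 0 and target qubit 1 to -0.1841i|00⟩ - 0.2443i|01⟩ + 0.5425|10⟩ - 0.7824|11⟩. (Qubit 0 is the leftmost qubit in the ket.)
-0.1841i|00⟩ - 0.2443i|01⟩ - 0.7824|10⟩ + 0.5425|11⟩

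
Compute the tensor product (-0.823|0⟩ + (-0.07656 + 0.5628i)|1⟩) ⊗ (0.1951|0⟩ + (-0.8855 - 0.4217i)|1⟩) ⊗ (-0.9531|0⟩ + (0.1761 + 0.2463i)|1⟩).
0.153|000⟩ + (-0.02828 - 0.03955i)|001⟩ + (-0.6946 - 0.3308i)|010⟩ + (0.04286 + 0.2406i)|011⟩ + (0.01424 - 0.1047i)|100⟩ + (-0.02967 + 0.01566i)|101⟩ + (-0.2908 + 0.4442i)|110⟩ + (0.1685 - 0.006923i)|111⟩

amp(|b₁b₂…⟩) = product of the factor amplitudes for bits b₁, b₂, …; only kets whose every factor amplitude is nonzero survive.
|000⟩: (-0.823)(0.1951)(-0.9531) = 0.153
|001⟩: (-0.823)(0.1951)(0.1761 + 0.2463i) = (-0.02828 - 0.03955i)
|010⟩: (-0.823)(-0.8855 - 0.4217i)(-0.9531) = (-0.6946 - 0.3308i)
|011⟩: (-0.823)(-0.8855 - 0.4217i)(0.1761 + 0.2463i) = (0.04286 + 0.2406i)
|100⟩: (-0.07656 + 0.5628i)(0.1951)(-0.9531) = (0.01424 - 0.1047i)
|101⟩: (-0.07656 + 0.5628i)(0.1951)(0.1761 + 0.2463i) = (-0.02967 + 0.01566i)
|110⟩: (-0.07656 + 0.5628i)(-0.8855 - 0.4217i)(-0.9531) = (-0.2908 + 0.4442i)
|111⟩: (-0.07656 + 0.5628i)(-0.8855 - 0.4217i)(0.1761 + 0.2463i) = (0.1685 - 0.006923i)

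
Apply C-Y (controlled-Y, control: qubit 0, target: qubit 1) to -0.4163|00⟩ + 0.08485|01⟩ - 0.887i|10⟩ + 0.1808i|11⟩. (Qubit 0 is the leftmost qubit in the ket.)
-0.4163|00⟩ + 0.08485|01⟩ + 0.1808|10⟩ + 0.887|11⟩

C-Y leaves the control-|0⟩ kets |00⟩, |01⟩ unchanged and applies Y to qubit 1 on the control-|1⟩ pair (|10⟩, |11⟩).
Y = [[0, -i], [i, 0]].
With a = amp(|10⟩) = -0.887i and b = amp(|11⟩) = 0.1808i:
new amp(|10⟩) = (-i)·b = 0.1808
new amp(|11⟩) = (i)·a = 0.887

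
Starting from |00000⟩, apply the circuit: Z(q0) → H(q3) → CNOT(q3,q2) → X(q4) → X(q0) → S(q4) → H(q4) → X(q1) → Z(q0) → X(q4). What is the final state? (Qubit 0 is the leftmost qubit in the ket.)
(1/2)i|11000⟩ - (1/2)i|11001⟩ + (1/2)i|11110⟩ - (1/2)i|11111⟩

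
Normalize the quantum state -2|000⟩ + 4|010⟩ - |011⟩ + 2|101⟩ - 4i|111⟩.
-0.3123|000⟩ + 0.6247|010⟩ - 0.1562|011⟩ + 0.3123|101⟩ - 0.6247i|111⟩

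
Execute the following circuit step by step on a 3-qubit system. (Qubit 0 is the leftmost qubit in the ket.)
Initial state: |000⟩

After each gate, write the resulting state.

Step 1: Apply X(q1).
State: |010⟩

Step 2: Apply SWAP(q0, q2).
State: |010⟩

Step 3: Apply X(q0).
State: |110⟩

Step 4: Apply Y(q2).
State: i|111⟩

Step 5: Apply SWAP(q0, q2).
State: i|111⟩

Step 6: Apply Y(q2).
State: |110⟩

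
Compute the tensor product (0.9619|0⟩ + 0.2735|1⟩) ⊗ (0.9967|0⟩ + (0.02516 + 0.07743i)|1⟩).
0.9587|00⟩ + (0.0242 + 0.07448i)|01⟩ + 0.2726|10⟩ + (0.006881 + 0.02118i)|11⟩

amp(|b₁b₂…⟩) = product of the factor amplitudes for bits b₁, b₂, …; only kets whose every factor amplitude is nonzero survive.
|00⟩: (0.9619)(0.9967) = 0.9587
|01⟩: (0.9619)(0.02516 + 0.07743i) = (0.0242 + 0.07448i)
|10⟩: (0.2735)(0.9967) = 0.2726
|11⟩: (0.2735)(0.02516 + 0.07743i) = (0.006881 + 0.02118i)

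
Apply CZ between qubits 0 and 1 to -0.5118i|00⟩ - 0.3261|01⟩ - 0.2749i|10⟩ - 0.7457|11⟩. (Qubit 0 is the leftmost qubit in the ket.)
-0.5118i|00⟩ - 0.3261|01⟩ - 0.2749i|10⟩ + 0.7457|11⟩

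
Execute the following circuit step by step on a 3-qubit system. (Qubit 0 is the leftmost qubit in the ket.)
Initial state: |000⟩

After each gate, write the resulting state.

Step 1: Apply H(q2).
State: 1/√2|000⟩ + 1/√2|001⟩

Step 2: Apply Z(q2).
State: 1/√2|000⟩ - 1/√2|001⟩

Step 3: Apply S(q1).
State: 1/√2|000⟩ - 1/√2|001⟩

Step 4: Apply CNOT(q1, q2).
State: 1/√2|000⟩ - 1/√2|001⟩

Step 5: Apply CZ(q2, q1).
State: 1/√2|000⟩ - 1/√2|001⟩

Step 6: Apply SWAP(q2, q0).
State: 1/√2|000⟩ - 1/√2|100⟩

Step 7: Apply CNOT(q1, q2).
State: 1/√2|000⟩ - 1/√2|100⟩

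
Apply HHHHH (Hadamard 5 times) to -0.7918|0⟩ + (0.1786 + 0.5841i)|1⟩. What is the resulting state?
(-0.4336 + 0.413i)|0⟩ + (-0.6862 - 0.413i)|1⟩

H² = I, so H^5 = H: a single Hadamard. With (a, b) = (-0.7918, (0.1786 + 0.5841i)), H gives ((a + b)/√2, (a − b)/√2) = ((-0.4336 + 0.413i), (-0.6862 - 0.413i)).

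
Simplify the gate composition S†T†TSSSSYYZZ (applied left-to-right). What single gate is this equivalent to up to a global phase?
S†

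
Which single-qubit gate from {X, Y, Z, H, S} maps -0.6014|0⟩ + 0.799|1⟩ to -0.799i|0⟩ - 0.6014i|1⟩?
Y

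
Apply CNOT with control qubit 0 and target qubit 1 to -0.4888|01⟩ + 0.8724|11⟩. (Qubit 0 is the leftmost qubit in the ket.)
-0.4888|01⟩ + 0.8724|10⟩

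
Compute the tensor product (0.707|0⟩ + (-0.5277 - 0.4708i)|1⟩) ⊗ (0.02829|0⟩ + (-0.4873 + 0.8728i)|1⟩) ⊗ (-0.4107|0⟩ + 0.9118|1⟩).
-0.008214|000⟩ + 0.01824|001⟩ + (0.1415 - 0.2534i)|010⟩ + (-0.3141 + 0.5626i)|011⟩ + (0.006131 + 0.00547i)|100⟩ + (-0.01361 - 0.01214i)|101⟩ + (-0.2744 + 0.09494i)|110⟩ + (0.6091 - 0.2108i)|111⟩

amp(|b₁b₂…⟩) = product of the factor amplitudes for bits b₁, b₂, …; only kets whose every factor amplitude is nonzero survive.
|000⟩: (0.707)(0.02829)(-0.4107) = -0.008214
|001⟩: (0.707)(0.02829)(0.9118) = 0.01824
|010⟩: (0.707)(-0.4873 + 0.8728i)(-0.4107) = (0.1415 - 0.2534i)
|011⟩: (0.707)(-0.4873 + 0.8728i)(0.9118) = (-0.3141 + 0.5626i)
|100⟩: (-0.5277 - 0.4708i)(0.02829)(-0.4107) = (0.006131 + 0.00547i)
|101⟩: (-0.5277 - 0.4708i)(0.02829)(0.9118) = (-0.01361 - 0.01214i)
|110⟩: (-0.5277 - 0.4708i)(-0.4873 + 0.8728i)(-0.4107) = (-0.2744 + 0.09494i)
|111⟩: (-0.5277 - 0.4708i)(-0.4873 + 0.8728i)(0.9118) = (0.6091 - 0.2108i)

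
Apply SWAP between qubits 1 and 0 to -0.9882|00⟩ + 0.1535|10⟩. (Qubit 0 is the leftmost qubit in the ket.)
-0.9882|00⟩ + 0.1535|01⟩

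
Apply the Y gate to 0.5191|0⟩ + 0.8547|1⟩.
-0.8547i|0⟩ + 0.5191i|1⟩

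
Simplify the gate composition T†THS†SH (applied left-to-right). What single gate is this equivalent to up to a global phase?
I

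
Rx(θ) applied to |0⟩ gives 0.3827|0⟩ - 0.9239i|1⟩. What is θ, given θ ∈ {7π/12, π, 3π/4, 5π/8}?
3π/4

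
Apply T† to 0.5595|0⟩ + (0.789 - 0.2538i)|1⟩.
0.5595|0⟩ + (0.3784 - 0.7374i)|1⟩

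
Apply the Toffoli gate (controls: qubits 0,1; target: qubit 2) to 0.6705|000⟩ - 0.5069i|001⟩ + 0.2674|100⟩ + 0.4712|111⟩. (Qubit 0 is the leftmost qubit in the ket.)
0.6705|000⟩ - 0.5069i|001⟩ + 0.2674|100⟩ + 0.4712|110⟩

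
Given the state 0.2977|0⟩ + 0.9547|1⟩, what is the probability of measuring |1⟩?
0.9115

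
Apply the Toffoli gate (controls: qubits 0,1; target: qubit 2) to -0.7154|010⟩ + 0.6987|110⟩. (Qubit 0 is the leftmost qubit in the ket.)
-0.7154|010⟩ + 0.6987|111⟩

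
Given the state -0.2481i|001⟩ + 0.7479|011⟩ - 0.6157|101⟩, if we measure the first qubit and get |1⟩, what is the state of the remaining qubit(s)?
-|01⟩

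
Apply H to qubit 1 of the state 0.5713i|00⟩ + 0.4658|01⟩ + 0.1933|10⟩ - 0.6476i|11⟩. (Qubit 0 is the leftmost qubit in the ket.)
(0.3294 + 0.404i)|00⟩ + (-0.3294 + 0.404i)|01⟩ + (0.1367 - 0.4579i)|10⟩ + (0.1367 + 0.4579i)|11⟩

H on qubit 1 mixes each pair of kets that differ only in qubit 1: amplitudes (a, b) of (|…0…⟩, |…1…⟩) become ((a + b)/√2, (a − b)/√2). Kets absent from the input have amplitude 0.
(|00⟩, |01⟩): (a, b) = (0.5713i, 0.4658) → ((0.3294 + 0.404i), (-0.3294 + 0.404i))
(|10⟩, |11⟩): (a, b) = (0.1933, -0.6476i) → ((0.1367 - 0.4579i), (0.1367 + 0.4579i))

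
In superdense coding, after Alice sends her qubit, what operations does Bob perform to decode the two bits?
CNOT (Alice's qubit controls Bob's), then H on Alice's qubit, then measure both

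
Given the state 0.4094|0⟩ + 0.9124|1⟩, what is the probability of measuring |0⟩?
0.1676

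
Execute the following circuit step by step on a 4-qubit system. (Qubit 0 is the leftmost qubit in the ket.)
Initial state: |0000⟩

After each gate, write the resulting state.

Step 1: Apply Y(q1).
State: i|0100⟩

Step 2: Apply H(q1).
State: (1/√2)i|0000⟩ - (1/√2)i|0100⟩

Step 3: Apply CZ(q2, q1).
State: (1/√2)i|0000⟩ - (1/√2)i|0100⟩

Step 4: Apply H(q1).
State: i|0100⟩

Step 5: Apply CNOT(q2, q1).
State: i|0100⟩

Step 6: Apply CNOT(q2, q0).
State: i|0100⟩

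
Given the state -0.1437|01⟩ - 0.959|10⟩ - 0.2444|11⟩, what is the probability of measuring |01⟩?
0.02065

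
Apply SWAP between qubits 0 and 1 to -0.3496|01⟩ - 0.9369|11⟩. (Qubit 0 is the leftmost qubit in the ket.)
-0.3496|10⟩ - 0.9369|11⟩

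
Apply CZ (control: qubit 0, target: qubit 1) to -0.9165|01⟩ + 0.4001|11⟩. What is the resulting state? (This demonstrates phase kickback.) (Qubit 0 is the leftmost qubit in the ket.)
-0.9165|01⟩ - 0.4001|11⟩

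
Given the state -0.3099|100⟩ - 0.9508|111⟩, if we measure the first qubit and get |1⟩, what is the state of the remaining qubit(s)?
-0.3099|00⟩ - 0.9508|11⟩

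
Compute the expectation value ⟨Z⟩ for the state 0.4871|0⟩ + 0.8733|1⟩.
-0.5254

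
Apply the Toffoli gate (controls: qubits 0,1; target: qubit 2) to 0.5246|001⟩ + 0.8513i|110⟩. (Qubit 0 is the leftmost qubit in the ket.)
0.5246|001⟩ + 0.8513i|111⟩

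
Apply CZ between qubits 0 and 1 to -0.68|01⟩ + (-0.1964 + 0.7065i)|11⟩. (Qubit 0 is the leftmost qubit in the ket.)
-0.68|01⟩ + (0.1964 - 0.7065i)|11⟩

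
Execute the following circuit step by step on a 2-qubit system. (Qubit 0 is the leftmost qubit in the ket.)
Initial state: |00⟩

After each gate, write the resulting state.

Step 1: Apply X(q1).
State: |01⟩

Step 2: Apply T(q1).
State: (1/√2 + (1/√2)i)|01⟩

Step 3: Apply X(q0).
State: (1/√2 + (1/√2)i)|11⟩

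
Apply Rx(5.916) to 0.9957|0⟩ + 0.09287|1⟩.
(-0.979 - 0.01695i)|0⟩ + (-0.09131 - 0.1818i)|1⟩

Rx(5.916) = [[cos(θ/2), −i·sin(θ/2)], [−i·sin(θ/2), cos(θ/2)]]; θ = 5.916, cos(θ/2) ≈ -0.983194, sin(θ/2) ≈ 0.182563.
With a = amp(|0⟩) = 0.9957 and b = amp(|1⟩) = 0.09287:
new amp(|0⟩) = (-0.983194)·a + (-0.182563i)·b = (-0.979 - 0.01695i)
new amp(|1⟩) = (-0.182563i)·a + (-0.983194)·b = (-0.09131 - 0.1818i)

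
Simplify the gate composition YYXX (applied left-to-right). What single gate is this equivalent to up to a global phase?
I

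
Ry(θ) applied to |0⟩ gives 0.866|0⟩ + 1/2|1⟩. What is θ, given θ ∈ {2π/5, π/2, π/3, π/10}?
π/3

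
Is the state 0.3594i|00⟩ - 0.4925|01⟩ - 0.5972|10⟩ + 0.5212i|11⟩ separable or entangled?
Entangled

Writing the state as a|00⟩ + b|01⟩ + c|10⟩ + d|11⟩, it is a product state iff ad − bc = 0.
Here (a, b, c, d) = (0.3594i, -0.4925, -0.5972, 0.5212i): ad − bc = (0.3594i)(0.5212i) − (-0.4925)(-0.5972) = -0.4814 ≠ 0, so the state is entangled.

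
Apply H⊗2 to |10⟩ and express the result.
1/2|00⟩ + 1/2|01⟩ - 1/2|10⟩ - 1/2|11⟩

H⊗2 gives amp(|y⟩) = (1/2) Σ_x (−1)^(x·y) amp(|x⟩), where x·y is the number of positions in which both x and y have a 1.
|00⟩: (1)/2 = 1/2
|01⟩: (1)/2 = 1/2
|10⟩: (-1)/2 = -1/2
|11⟩: (-1)/2 = -1/2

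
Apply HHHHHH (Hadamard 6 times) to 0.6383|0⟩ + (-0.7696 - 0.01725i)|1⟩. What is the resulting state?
0.6383|0⟩ + (-0.7696 - 0.01725i)|1⟩

H² = I, so an even number of Hadamards cancels: H^6 = I and the state is unchanged.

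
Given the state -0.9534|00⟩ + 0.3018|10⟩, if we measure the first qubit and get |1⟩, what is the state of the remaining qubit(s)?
|0⟩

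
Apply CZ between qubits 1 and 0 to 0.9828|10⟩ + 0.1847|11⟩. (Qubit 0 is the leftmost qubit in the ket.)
0.9828|10⟩ - 0.1847|11⟩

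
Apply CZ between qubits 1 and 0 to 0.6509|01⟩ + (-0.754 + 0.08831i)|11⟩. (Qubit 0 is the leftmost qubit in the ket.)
0.6509|01⟩ + (0.754 - 0.08831i)|11⟩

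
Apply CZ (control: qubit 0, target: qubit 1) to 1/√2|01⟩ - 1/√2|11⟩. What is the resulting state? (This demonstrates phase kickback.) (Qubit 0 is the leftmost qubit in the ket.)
1/√2|01⟩ + 1/√2|11⟩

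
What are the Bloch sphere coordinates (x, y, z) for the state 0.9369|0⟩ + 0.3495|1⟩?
(0.6549, 0, 0.7556)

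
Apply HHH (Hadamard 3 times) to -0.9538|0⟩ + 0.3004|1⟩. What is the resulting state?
-0.462|0⟩ - 0.8869|1⟩

H² = I, so H^3 = H: a single Hadamard. With (a, b) = (-0.9538, 0.3004), H gives ((a + b)/√2, (a − b)/√2) = (-0.462, -0.8869).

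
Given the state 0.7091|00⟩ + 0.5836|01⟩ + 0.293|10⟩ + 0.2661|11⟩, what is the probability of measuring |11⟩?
0.07081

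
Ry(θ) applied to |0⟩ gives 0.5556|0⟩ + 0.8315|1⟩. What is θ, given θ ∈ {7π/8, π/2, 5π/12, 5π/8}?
5π/8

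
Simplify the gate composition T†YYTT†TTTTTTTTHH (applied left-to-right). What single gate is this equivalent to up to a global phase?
T†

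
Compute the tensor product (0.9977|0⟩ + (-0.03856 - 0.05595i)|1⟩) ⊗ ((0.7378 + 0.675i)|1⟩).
(0.7361 + 0.6734i)|01⟩ + (0.009317 - 0.06731i)|11⟩

amp(|b₁b₂…⟩) = product of the factor amplitudes for bits b₁, b₂, …; only kets whose every factor amplitude is nonzero survive.
|01⟩: (0.9977)(0.7378 + 0.675i) = (0.7361 + 0.6734i)
|11⟩: (-0.03856 - 0.05595i)(0.7378 + 0.675i) = (0.009317 - 0.06731i)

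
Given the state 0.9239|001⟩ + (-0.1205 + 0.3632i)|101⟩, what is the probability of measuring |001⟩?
0.8536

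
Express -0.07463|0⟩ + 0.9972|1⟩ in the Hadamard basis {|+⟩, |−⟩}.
0.6524|+⟩ - 0.7579|−⟩

With |ψ⟩ = α|0⟩ + β|1⟩, the Hadamard-basis coefficients are ⟨+|ψ⟩ = (α + β)/√2 and ⟨−|ψ⟩ = (α − β)/√2.
Here α = -0.07463, β = 0.9972: (α + β)/√2 = 0.6524, (α − β)/√2 = -0.7579.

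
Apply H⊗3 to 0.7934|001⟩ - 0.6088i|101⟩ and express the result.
(0.2805 - 0.2152i)|000⟩ + (-0.2805 + 0.2152i)|001⟩ + (0.2805 - 0.2152i)|010⟩ + (-0.2805 + 0.2152i)|011⟩ + (0.2805 + 0.2152i)|100⟩ + (-0.2805 - 0.2152i)|101⟩ + (0.2805 + 0.2152i)|110⟩ + (-0.2805 - 0.2152i)|111⟩

H⊗3 gives amp(|y⟩) = (1/2√2) Σ_x (−1)^(x·y) amp(|x⟩), where x·y is the number of positions in which both x and y have a 1.
|000⟩: (0.7934 - 0.6088i)/(2√2) = (0.2805 - 0.2152i)
|001⟩: (-0.7934 + 0.6088i)/(2√2) = (-0.2805 + 0.2152i)
|010⟩: (0.7934 - 0.6088i)/(2√2) = (0.2805 - 0.2152i)
|011⟩: (-0.7934 + 0.6088i)/(2√2) = (-0.2805 + 0.2152i)
|100⟩: (0.7934 + 0.6088i)/(2√2) = (0.2805 + 0.2152i)
|101⟩: (-0.7934 - 0.6088i)/(2√2) = (-0.2805 - 0.2152i)
|110⟩: (0.7934 + 0.6088i)/(2√2) = (0.2805 + 0.2152i)
|111⟩: (-0.7934 - 0.6088i)/(2√2) = (-0.2805 - 0.2152i)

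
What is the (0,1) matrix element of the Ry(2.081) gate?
-0.8627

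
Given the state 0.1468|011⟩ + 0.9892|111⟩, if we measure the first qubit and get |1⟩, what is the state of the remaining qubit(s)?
|11⟩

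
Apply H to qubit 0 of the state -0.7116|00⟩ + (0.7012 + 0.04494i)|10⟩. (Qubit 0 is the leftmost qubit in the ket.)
(-0.007354 + 0.03178i)|00⟩ + (-0.999 - 0.03178i)|10⟩

H on qubit 0 mixes each pair of kets that differ only in qubit 0: amplitudes (a, b) of (|…0…⟩, |…1…⟩) become ((a + b)/√2, (a − b)/√2). Kets absent from the input have amplitude 0.
(|00⟩, |10⟩): (a, b) = (-0.7116, (0.7012 + 0.04494i)) → ((-0.007354 + 0.03178i), (-0.999 - 0.03178i))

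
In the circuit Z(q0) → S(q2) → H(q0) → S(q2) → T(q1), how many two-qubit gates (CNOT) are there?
0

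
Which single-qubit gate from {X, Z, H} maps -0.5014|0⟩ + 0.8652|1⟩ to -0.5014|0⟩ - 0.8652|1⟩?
Z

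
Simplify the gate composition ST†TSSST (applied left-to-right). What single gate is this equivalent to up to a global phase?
T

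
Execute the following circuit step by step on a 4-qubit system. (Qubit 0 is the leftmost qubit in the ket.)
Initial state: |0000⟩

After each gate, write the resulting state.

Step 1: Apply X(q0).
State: |1000⟩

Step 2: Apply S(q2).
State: |1000⟩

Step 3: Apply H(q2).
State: 1/√2|1000⟩ + 1/√2|1010⟩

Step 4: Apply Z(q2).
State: 1/√2|1000⟩ - 1/√2|1010⟩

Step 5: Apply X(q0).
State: 1/√2|0000⟩ - 1/√2|0010⟩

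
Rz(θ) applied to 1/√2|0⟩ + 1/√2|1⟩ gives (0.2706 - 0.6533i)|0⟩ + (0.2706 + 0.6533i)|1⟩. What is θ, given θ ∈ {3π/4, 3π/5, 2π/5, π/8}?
3π/4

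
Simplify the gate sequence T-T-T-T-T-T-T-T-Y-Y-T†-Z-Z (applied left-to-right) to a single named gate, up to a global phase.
T†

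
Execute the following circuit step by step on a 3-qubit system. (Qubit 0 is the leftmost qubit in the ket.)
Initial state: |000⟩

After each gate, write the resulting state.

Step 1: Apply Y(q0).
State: i|100⟩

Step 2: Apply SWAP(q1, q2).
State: i|100⟩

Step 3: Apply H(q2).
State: (1/√2)i|100⟩ + (1/√2)i|101⟩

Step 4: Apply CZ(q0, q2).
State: (1/√2)i|100⟩ - (1/√2)i|101⟩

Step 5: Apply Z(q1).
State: (1/√2)i|100⟩ - (1/√2)i|101⟩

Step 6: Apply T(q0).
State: (-1/2 + (1/2)i)|100⟩ + (1/2 - (1/2)i)|101⟩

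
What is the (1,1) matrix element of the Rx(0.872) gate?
0.9064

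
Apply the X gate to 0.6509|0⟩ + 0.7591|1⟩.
0.7591|0⟩ + 0.6509|1⟩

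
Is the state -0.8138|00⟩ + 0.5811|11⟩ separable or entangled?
Entangled

Writing the state as a|00⟩ + b|01⟩ + c|10⟩ + d|11⟩, it is a product state iff ad − bc = 0.
Here (a, b, c, d) = (-0.8138, 0, 0, 0.5811): ad − bc = (-0.8138)(0.5811) − (0)(0) = -0.4729 ≠ 0, so the state is entangled.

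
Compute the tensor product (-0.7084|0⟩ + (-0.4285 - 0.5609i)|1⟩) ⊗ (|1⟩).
-0.7084|01⟩ + (-0.4285 - 0.5609i)|11⟩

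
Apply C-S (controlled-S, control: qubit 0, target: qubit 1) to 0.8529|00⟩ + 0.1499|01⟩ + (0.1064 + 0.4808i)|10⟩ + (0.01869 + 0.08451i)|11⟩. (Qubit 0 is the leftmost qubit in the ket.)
0.8529|00⟩ + 0.1499|01⟩ + (0.1064 + 0.4808i)|10⟩ + (-0.08451 + 0.01869i)|11⟩

C-S leaves the control-|0⟩ kets |00⟩, |01⟩ unchanged and applies S to qubit 1 on the control-|1⟩ pair (|10⟩, |11⟩).
S = [[1, 0], [0, i]].
With a = amp(|10⟩) = (0.1064 + 0.4808i) and b = amp(|11⟩) = (0.01869 + 0.08451i):
new amp(|10⟩) = (1)·a = (0.1064 + 0.4808i)
new amp(|11⟩) = (i)·b = (-0.08451 + 0.01869i)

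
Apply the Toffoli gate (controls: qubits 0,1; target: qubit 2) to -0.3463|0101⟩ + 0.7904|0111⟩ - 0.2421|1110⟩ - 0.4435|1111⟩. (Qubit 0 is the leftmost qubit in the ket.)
-0.3463|0101⟩ + 0.7904|0111⟩ - 0.2421|1100⟩ - 0.4435|1101⟩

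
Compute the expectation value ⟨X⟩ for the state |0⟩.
0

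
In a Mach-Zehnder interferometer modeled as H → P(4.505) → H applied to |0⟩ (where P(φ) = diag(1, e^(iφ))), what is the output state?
(0.397 - 0.4893i)|0⟩ + (0.603 + 0.4893i)|1⟩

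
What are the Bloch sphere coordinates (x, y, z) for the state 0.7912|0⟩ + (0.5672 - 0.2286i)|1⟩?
(0.8975, -0.3617, 0.252)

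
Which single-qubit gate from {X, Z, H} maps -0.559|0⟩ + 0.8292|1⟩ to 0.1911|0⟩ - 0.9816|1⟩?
H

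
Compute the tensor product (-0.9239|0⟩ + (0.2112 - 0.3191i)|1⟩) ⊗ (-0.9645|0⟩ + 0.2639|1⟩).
0.8911|00⟩ - 0.2438|01⟩ + (-0.2037 + 0.3078i)|10⟩ + (0.05574 - 0.08421i)|11⟩

amp(|b₁b₂…⟩) = product of the factor amplitudes for bits b₁, b₂, …; only kets whose every factor amplitude is nonzero survive.
|00⟩: (-0.9239)(-0.9645) = 0.8911
|01⟩: (-0.9239)(0.2639) = -0.2438
|10⟩: (0.2112 - 0.3191i)(-0.9645) = (-0.2037 + 0.3078i)
|11⟩: (0.2112 - 0.3191i)(0.2639) = (0.05574 - 0.08421i)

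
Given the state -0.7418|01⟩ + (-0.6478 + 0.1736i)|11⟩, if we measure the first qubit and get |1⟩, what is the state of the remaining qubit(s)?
(-0.9659 + 0.2589i)|1⟩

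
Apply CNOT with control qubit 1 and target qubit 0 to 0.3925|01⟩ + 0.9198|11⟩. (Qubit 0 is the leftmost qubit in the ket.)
0.9198|01⟩ + 0.3925|11⟩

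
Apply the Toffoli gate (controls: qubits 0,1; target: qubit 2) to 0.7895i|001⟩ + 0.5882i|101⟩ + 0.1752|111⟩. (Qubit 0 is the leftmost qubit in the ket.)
0.7895i|001⟩ + 0.5882i|101⟩ + 0.1752|110⟩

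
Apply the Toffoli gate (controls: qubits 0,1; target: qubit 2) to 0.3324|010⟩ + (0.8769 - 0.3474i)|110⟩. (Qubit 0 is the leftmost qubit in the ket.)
0.3324|010⟩ + (0.8769 - 0.3474i)|111⟩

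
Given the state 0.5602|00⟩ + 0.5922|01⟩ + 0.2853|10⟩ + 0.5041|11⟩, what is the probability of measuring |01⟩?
0.3507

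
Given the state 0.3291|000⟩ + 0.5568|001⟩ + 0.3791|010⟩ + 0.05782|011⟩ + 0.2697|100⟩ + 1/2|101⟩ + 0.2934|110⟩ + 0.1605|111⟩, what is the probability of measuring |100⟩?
0.07274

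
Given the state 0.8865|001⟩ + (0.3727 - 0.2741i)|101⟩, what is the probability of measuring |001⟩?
0.7859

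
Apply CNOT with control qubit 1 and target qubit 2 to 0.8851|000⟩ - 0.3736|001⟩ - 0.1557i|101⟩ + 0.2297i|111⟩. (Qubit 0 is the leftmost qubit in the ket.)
0.8851|000⟩ - 0.3736|001⟩ - 0.1557i|101⟩ + 0.2297i|110⟩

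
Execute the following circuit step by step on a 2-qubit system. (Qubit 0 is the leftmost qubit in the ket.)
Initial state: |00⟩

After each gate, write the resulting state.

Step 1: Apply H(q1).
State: 1/√2|00⟩ + 1/√2|01⟩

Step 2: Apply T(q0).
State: 1/√2|00⟩ + 1/√2|01⟩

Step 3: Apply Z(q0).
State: 1/√2|00⟩ + 1/√2|01⟩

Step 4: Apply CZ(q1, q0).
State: 1/√2|00⟩ + 1/√2|01⟩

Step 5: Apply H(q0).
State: 1/2|00⟩ + 1/2|01⟩ + 1/2|10⟩ + 1/2|11⟩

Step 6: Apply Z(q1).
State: 1/2|00⟩ - 1/2|01⟩ + 1/2|10⟩ - 1/2|11⟩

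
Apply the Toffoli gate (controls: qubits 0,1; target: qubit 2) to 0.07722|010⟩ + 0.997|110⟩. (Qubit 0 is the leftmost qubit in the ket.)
0.07722|010⟩ + 0.997|111⟩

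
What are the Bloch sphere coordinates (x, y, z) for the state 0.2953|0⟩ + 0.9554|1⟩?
(0.5643, 0, -0.8256)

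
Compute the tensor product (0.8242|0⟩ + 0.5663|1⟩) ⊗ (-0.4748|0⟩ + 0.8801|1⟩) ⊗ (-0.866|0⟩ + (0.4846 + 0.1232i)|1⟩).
0.3389|000⟩ + (-0.1896 - 0.04821i)|001⟩ - 0.6282|010⟩ + (0.3515 + 0.08937i)|011⟩ + 0.2328|100⟩ + (-0.1303 - 0.03313i)|101⟩ - 0.4316|110⟩ + (0.2415 + 0.0614i)|111⟩

amp(|b₁b₂…⟩) = product of the factor amplitudes for bits b₁, b₂, …; only kets whose every factor amplitude is nonzero survive.
|000⟩: (0.8242)(-0.4748)(-0.866) = 0.3389
|001⟩: (0.8242)(-0.4748)(0.4846 + 0.1232i) = (-0.1896 - 0.04821i)
|010⟩: (0.8242)(0.8801)(-0.866) = -0.6282
|011⟩: (0.8242)(0.8801)(0.4846 + 0.1232i) = (0.3515 + 0.08937i)
|100⟩: (0.5663)(-0.4748)(-0.866) = 0.2328
|101⟩: (0.5663)(-0.4748)(0.4846 + 0.1232i) = (-0.1303 - 0.03313i)
|110⟩: (0.5663)(0.8801)(-0.866) = -0.4316
|111⟩: (0.5663)(0.8801)(0.4846 + 0.1232i) = (0.2415 + 0.0614i)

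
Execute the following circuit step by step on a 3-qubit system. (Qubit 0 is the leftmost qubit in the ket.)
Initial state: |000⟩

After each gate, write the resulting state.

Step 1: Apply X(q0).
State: |100⟩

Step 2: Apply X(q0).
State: |000⟩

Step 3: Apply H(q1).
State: 1/√2|000⟩ + 1/√2|010⟩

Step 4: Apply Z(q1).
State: 1/√2|000⟩ - 1/√2|010⟩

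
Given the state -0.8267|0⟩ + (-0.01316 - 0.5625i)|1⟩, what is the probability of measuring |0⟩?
0.6834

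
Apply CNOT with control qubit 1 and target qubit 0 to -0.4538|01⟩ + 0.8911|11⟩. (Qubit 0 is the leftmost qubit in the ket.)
0.8911|01⟩ - 0.4538|11⟩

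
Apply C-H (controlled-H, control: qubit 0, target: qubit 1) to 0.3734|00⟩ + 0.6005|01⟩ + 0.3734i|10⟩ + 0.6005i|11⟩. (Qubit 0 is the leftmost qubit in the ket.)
0.3734|00⟩ + 0.6005|01⟩ + 0.6887i|10⟩ - 0.1606i|11⟩

C-H leaves the control-|0⟩ kets |00⟩, |01⟩ unchanged and applies H to qubit 1 on the control-|1⟩ pair (|10⟩, |11⟩).
H = [[1/√2, 1/√2], [1/√2, -1/√2]].
With a = amp(|10⟩) = 0.3734i and b = amp(|11⟩) = 0.6005i:
new amp(|10⟩) = (1/√2)·a + (1/√2)·b = 0.6887i
new amp(|11⟩) = (1/√2)·a + (-1/√2)·b = -0.1606i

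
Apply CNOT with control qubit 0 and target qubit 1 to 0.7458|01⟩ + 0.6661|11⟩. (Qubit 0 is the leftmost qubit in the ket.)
0.7458|01⟩ + 0.6661|10⟩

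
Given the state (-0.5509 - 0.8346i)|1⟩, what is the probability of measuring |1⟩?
1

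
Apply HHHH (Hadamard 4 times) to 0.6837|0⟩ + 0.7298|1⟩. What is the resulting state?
0.6837|0⟩ + 0.7298|1⟩

H² = I, so an even number of Hadamards cancels: H^4 = I and the state is unchanged.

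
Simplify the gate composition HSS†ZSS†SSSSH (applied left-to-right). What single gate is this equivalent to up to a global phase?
X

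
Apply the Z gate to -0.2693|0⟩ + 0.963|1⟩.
-0.2693|0⟩ - 0.963|1⟩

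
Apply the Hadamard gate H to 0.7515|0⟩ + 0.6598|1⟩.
0.9979|0⟩ + 0.06484|1⟩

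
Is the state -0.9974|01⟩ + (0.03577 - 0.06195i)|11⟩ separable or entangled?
Separable

Writing the state as a|00⟩ + b|01⟩ + c|10⟩ + d|11⟩, it is a product state iff ad − bc = 0.
Here (a, b, c, d) = (0, -0.9974, 0, (0.03577 - 0.06195i)): ad − bc = (0)(0.03577 - 0.06195i) − (-0.9974)(0) = 0, so the state is separable.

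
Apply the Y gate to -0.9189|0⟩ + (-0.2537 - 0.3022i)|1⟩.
(-0.3022 + 0.2537i)|0⟩ - 0.9189i|1⟩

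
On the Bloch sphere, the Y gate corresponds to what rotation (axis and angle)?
Rotation by π around the y-axis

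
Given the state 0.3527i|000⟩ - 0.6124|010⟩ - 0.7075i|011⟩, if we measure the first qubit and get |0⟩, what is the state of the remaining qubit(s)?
0.3527i|00⟩ - 0.6124|10⟩ - 0.7075i|11⟩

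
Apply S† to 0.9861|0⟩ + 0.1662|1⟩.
0.9861|0⟩ - 0.1662i|1⟩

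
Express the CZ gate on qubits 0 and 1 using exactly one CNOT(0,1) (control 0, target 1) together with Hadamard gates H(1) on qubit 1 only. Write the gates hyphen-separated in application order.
H(1)-CNOT(0,1)-H(1)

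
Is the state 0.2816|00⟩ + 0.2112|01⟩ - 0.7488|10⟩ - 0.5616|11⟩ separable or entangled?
Separable

Writing the state as a|00⟩ + b|01⟩ + c|10⟩ + d|11⟩, it is a product state iff ad − bc = 0.
Here (a, b, c, d) = (0.2816, 0.2112, -0.7488, -0.5616): ad − bc = (0.2816)(-0.5616) − (0.2112)(-0.7488) = 0, so the state is separable.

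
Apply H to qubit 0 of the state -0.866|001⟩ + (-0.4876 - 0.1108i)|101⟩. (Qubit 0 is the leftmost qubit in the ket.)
(-0.9571 - 0.07835i)|001⟩ + (-0.2676 + 0.07835i)|101⟩

H on qubit 0 mixes each pair of kets that differ only in qubit 0: amplitudes (a, b) of (|…0…⟩, |…1…⟩) become ((a + b)/√2, (a − b)/√2). Kets absent from the input have amplitude 0.
(|001⟩, |101⟩): (a, b) = (-0.866, (-0.4876 - 0.1108i)) → ((-0.9571 - 0.07835i), (-0.2676 + 0.07835i))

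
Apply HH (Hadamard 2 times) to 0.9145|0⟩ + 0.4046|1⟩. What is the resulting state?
0.9145|0⟩ + 0.4046|1⟩

H² = I, so an even number of Hadamards cancels: H^2 = I and the state is unchanged.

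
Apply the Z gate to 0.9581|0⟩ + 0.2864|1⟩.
0.9581|0⟩ - 0.2864|1⟩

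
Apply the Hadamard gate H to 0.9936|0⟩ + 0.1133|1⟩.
0.7827|0⟩ + 0.6225|1⟩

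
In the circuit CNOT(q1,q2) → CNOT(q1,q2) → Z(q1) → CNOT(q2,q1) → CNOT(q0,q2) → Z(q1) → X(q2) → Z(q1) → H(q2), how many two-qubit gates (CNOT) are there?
4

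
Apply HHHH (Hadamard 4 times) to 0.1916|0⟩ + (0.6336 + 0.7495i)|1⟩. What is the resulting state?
0.1916|0⟩ + (0.6336 + 0.7495i)|1⟩

H² = I, so an even number of Hadamards cancels: H^4 = I and the state is unchanged.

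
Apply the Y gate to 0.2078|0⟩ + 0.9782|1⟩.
-0.9782i|0⟩ + 0.2078i|1⟩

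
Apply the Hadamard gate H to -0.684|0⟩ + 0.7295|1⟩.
0.03217|0⟩ - 0.9995|1⟩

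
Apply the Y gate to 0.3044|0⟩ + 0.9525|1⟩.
-0.9525i|0⟩ + 0.3044i|1⟩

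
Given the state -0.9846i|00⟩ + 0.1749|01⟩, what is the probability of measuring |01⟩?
0.03059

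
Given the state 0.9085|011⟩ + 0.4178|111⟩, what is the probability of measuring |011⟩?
0.8254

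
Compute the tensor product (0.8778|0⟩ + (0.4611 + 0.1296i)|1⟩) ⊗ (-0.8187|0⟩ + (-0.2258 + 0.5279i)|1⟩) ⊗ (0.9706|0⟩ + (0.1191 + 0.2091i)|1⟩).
-0.6975|000⟩ + (-0.08559 - 0.1503i)|001⟩ + (-0.1924 + 0.4498i)|010⟩ + (-0.1205 + 0.01374i)|011⟩ + (-0.3664 - 0.103i)|100⟩ + (-0.02277 - 0.09157i)|101⟩ + (-0.1675 + 0.2079i)|110⟩ + (-0.06533 - 0.01057i)|111⟩

amp(|b₁b₂…⟩) = product of the factor amplitudes for bits b₁, b₂, …; only kets whose every factor amplitude is nonzero survive.
|000⟩: (0.8778)(-0.8187)(0.9706) = -0.6975
|001⟩: (0.8778)(-0.8187)(0.1191 + 0.2091i) = (-0.08559 - 0.1503i)
|010⟩: (0.8778)(-0.2258 + 0.5279i)(0.9706) = (-0.1924 + 0.4498i)
|011⟩: (0.8778)(-0.2258 + 0.5279i)(0.1191 + 0.2091i) = (-0.1205 + 0.01374i)
|100⟩: (0.4611 + 0.1296i)(-0.8187)(0.9706) = (-0.3664 - 0.103i)
|101⟩: (0.4611 + 0.1296i)(-0.8187)(0.1191 + 0.2091i) = (-0.02277 - 0.09157i)
|110⟩: (0.4611 + 0.1296i)(-0.2258 + 0.5279i)(0.9706) = (-0.1675 + 0.2079i)
|111⟩: (0.4611 + 0.1296i)(-0.2258 + 0.5279i)(0.1191 + 0.2091i) = (-0.06533 - 0.01057i)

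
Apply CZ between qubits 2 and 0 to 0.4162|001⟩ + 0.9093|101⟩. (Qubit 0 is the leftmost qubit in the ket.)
0.4162|001⟩ - 0.9093|101⟩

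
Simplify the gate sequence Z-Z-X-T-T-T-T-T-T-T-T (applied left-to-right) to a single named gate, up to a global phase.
X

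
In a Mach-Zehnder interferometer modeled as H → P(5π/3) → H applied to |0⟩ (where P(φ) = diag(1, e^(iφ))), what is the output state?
(0.75 - 0.433i)|0⟩ + (0.25 + 0.433i)|1⟩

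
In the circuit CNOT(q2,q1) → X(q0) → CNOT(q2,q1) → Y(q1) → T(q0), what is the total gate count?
5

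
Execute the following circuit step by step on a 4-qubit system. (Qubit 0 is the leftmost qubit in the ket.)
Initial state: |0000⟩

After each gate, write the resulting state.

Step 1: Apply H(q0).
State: 1/√2|0000⟩ + 1/√2|1000⟩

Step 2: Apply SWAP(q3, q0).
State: 1/√2|0000⟩ + 1/√2|0001⟩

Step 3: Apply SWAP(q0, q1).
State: 1/√2|0000⟩ + 1/√2|0001⟩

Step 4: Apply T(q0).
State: 1/√2|0000⟩ + 1/√2|0001⟩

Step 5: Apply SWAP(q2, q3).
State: 1/√2|0000⟩ + 1/√2|0010⟩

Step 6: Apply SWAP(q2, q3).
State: 1/√2|0000⟩ + 1/√2|0001⟩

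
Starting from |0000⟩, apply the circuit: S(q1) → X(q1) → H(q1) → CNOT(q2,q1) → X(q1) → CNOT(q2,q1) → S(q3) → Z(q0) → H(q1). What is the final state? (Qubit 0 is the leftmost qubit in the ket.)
-|0100⟩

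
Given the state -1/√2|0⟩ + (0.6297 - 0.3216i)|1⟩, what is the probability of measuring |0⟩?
1/2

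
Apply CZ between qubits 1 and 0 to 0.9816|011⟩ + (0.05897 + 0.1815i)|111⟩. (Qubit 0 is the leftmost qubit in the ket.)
0.9816|011⟩ + (-0.05897 - 0.1815i)|111⟩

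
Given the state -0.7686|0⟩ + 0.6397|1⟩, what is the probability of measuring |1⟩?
0.4092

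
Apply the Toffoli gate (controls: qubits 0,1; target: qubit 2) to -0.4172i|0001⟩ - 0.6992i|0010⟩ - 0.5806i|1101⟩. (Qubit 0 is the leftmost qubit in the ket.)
-0.4172i|0001⟩ - 0.6992i|0010⟩ - 0.5806i|1111⟩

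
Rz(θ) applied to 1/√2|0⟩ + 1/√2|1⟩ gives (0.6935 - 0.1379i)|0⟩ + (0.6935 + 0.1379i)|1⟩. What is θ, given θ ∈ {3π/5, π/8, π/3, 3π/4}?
π/8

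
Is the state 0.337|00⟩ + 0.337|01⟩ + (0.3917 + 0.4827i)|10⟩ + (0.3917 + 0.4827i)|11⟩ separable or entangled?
Separable

Writing the state as a|00⟩ + b|01⟩ + c|10⟩ + d|11⟩, it is a product state iff ad − bc = 0.
Here (a, b, c, d) = (0.337, 0.337, (0.3917 + 0.4827i), (0.3917 + 0.4827i)): ad − bc = (0.337)(0.3917 + 0.4827i) − (0.337)(0.3917 + 0.4827i) = 0, so the state is separable.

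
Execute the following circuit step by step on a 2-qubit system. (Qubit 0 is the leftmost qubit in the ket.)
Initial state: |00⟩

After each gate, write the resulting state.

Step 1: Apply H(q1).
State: 1/√2|00⟩ + 1/√2|01⟩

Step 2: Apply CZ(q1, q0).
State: 1/√2|00⟩ + 1/√2|01⟩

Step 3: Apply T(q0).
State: 1/√2|00⟩ + 1/√2|01⟩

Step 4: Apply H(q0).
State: 1/2|00⟩ + 1/2|01⟩ + 1/2|10⟩ + 1/2|11⟩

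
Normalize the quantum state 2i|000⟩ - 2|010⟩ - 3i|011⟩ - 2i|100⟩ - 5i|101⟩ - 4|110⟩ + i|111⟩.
0.252i|000⟩ - 0.252|010⟩ - (1/√7)i|011⟩ - 0.252i|100⟩ - 0.6299i|101⟩ - 0.504|110⟩ + 0.126i|111⟩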